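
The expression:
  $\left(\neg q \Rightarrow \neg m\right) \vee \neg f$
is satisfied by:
  {q: True, m: False, f: False}
  {m: False, f: False, q: False}
  {f: True, q: True, m: False}
  {f: True, m: False, q: False}
  {q: True, m: True, f: False}
  {m: True, q: False, f: False}
  {f: True, m: True, q: True}


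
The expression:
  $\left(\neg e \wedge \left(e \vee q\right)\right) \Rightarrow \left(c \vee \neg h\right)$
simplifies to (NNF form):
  $c \vee e \vee \neg h \vee \neg q$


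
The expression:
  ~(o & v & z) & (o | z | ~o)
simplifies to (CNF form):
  ~o | ~v | ~z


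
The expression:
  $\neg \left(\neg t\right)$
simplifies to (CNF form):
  $t$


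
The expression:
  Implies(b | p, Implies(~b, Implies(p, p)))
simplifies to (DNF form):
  True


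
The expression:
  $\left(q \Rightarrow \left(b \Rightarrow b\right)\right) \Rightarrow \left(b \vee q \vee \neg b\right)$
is always true.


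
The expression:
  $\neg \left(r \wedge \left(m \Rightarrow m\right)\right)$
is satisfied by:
  {r: False}


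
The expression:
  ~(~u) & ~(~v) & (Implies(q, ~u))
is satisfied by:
  {u: True, v: True, q: False}


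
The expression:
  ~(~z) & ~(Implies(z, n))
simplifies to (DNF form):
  z & ~n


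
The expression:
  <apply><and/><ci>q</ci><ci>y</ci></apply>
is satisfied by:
  {y: True, q: True}


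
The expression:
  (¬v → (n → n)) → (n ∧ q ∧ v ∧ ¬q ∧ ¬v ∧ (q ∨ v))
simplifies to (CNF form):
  False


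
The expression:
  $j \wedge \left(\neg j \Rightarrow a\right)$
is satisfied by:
  {j: True}


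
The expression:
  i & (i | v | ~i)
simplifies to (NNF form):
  i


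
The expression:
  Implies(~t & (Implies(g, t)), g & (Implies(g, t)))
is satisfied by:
  {t: True, g: True}
  {t: True, g: False}
  {g: True, t: False}


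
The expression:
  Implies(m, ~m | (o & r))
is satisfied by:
  {r: True, o: True, m: False}
  {r: True, o: False, m: False}
  {o: True, r: False, m: False}
  {r: False, o: False, m: False}
  {r: True, m: True, o: True}


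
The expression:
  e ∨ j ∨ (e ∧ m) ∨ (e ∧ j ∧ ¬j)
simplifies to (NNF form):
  e ∨ j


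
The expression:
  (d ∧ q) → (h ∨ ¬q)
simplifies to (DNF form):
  h ∨ ¬d ∨ ¬q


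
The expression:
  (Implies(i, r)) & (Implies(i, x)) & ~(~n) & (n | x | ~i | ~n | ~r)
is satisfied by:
  {r: True, x: True, n: True, i: False}
  {r: True, n: True, x: False, i: False}
  {x: True, n: True, r: False, i: False}
  {n: True, r: False, x: False, i: False}
  {r: True, i: True, x: True, n: True}


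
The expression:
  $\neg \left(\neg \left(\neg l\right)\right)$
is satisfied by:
  {l: False}


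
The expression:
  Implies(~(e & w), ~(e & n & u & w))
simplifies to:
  True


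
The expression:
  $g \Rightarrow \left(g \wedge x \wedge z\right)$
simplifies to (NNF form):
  $\left(x \wedge z\right) \vee \neg g$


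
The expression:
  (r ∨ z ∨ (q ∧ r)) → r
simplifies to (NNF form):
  r ∨ ¬z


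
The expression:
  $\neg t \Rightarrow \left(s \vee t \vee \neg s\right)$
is always true.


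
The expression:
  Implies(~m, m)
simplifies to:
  m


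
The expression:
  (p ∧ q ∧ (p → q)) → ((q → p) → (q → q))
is always true.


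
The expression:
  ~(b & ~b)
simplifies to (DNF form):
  True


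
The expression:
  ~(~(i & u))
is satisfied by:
  {i: True, u: True}


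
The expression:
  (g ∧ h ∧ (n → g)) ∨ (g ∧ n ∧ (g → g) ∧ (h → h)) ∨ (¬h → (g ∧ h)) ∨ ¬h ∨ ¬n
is always true.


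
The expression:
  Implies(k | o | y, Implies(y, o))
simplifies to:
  o | ~y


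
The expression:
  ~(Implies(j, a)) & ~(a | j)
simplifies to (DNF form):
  False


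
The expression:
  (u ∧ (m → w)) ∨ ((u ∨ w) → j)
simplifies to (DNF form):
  j ∨ (u ∧ w) ∨ (¬m ∧ ¬w) ∨ (¬u ∧ ¬w)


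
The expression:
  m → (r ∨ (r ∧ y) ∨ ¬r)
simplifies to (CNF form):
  True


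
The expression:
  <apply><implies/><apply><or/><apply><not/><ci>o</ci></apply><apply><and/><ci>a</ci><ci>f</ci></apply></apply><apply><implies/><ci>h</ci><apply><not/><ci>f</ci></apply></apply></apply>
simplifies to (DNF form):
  <apply><or/><apply><not/><ci>f</ci></apply><apply><not/><ci>h</ci></apply><apply><and/><ci>o</ci><apply><not/><ci>a</ci></apply></apply></apply>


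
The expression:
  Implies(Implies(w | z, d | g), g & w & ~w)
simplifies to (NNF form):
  ~d & ~g & (w | z)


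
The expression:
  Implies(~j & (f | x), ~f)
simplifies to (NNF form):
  j | ~f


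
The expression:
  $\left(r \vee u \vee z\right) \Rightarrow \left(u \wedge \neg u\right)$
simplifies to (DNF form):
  $\neg r \wedge \neg u \wedge \neg z$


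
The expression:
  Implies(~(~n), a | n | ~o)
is always true.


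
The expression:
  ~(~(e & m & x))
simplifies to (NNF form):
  e & m & x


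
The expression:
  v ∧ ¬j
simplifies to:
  v ∧ ¬j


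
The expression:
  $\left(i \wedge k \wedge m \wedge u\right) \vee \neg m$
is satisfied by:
  {u: True, i: True, k: True, m: False}
  {u: True, i: True, k: False, m: False}
  {u: True, k: True, i: False, m: False}
  {u: True, k: False, i: False, m: False}
  {i: True, k: True, u: False, m: False}
  {i: True, u: False, k: False, m: False}
  {i: False, k: True, u: False, m: False}
  {i: False, u: False, k: False, m: False}
  {u: True, m: True, i: True, k: True}


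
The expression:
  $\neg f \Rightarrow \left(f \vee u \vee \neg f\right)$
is always true.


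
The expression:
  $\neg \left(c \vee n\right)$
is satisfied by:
  {n: False, c: False}


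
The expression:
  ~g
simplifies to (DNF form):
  ~g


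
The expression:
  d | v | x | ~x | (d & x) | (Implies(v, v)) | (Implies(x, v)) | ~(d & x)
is always true.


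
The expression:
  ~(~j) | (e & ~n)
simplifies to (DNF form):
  j | (e & ~n)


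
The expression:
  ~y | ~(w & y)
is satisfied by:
  {w: False, y: False}
  {y: True, w: False}
  {w: True, y: False}


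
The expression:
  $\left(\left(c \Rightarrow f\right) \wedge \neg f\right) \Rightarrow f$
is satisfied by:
  {c: True, f: True}
  {c: True, f: False}
  {f: True, c: False}


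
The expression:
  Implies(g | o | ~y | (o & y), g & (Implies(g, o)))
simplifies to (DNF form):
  (g & o) | (g & ~g) | (g & o & y) | (g & o & ~o) | (g & y & ~g) | (o & y & ~o) | (g & ~g & ~o) | (y & ~g & ~o)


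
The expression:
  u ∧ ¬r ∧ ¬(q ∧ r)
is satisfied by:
  {u: True, r: False}


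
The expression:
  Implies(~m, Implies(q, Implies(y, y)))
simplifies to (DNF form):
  True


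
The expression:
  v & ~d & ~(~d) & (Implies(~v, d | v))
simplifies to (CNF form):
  False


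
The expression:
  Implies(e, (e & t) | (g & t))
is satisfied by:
  {t: True, e: False}
  {e: False, t: False}
  {e: True, t: True}


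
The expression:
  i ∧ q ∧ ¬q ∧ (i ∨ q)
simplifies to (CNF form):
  False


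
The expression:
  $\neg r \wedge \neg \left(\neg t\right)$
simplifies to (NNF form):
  $t \wedge \neg r$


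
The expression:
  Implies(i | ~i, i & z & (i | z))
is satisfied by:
  {z: True, i: True}


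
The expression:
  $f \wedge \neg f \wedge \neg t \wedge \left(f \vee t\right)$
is never true.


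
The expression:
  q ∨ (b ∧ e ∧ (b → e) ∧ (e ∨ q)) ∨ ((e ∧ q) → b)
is always true.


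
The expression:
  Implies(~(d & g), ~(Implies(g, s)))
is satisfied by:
  {d: True, g: True, s: False}
  {g: True, s: False, d: False}
  {d: True, s: True, g: True}


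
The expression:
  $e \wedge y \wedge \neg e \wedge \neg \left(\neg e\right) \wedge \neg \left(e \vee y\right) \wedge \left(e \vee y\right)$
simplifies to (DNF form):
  $\text{False}$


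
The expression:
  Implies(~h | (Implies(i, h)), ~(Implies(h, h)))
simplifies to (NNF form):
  False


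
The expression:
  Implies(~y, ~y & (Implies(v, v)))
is always true.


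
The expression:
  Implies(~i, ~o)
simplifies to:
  i | ~o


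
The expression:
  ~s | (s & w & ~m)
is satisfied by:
  {w: True, m: False, s: False}
  {m: False, s: False, w: False}
  {w: True, m: True, s: False}
  {m: True, w: False, s: False}
  {s: True, w: True, m: False}


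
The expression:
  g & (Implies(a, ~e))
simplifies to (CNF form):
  g & (~a | ~e)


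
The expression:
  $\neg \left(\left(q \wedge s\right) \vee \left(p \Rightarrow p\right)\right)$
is never true.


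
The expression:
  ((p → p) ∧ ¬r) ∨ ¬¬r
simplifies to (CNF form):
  True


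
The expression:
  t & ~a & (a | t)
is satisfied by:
  {t: True, a: False}


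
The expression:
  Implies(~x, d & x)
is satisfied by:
  {x: True}


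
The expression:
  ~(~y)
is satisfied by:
  {y: True}


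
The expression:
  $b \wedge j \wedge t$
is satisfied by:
  {t: True, j: True, b: True}


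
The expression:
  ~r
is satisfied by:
  {r: False}


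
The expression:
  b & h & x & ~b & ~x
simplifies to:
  False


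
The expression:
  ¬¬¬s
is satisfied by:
  {s: False}


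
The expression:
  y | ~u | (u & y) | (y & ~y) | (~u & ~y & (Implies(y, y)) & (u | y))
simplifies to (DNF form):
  y | ~u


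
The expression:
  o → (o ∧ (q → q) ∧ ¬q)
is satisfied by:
  {o: False, q: False}
  {q: True, o: False}
  {o: True, q: False}


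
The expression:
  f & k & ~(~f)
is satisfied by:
  {f: True, k: True}


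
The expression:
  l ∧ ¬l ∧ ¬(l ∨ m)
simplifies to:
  False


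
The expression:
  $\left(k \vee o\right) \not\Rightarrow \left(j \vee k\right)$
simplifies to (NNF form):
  $o \wedge \neg j \wedge \neg k$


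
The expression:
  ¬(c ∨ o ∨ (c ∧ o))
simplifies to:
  ¬c ∧ ¬o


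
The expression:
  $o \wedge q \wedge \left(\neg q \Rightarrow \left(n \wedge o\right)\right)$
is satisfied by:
  {o: True, q: True}


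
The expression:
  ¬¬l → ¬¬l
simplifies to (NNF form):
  True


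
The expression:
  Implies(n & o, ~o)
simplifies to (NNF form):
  ~n | ~o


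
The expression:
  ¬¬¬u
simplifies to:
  ¬u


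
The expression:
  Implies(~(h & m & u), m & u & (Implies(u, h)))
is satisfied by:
  {h: True, m: True, u: True}


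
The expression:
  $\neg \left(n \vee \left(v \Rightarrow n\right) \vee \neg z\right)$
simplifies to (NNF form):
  $v \wedge z \wedge \neg n$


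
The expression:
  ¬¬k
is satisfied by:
  {k: True}


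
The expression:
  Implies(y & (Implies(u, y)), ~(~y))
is always true.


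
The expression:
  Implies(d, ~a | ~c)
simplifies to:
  ~a | ~c | ~d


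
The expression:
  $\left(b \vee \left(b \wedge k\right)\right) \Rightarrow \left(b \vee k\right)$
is always true.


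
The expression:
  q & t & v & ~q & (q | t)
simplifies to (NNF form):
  False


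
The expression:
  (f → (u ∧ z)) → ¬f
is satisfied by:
  {u: False, z: False, f: False}
  {f: True, u: False, z: False}
  {z: True, u: False, f: False}
  {f: True, z: True, u: False}
  {u: True, f: False, z: False}
  {f: True, u: True, z: False}
  {z: True, u: True, f: False}


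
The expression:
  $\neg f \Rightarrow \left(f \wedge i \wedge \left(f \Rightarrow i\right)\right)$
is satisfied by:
  {f: True}


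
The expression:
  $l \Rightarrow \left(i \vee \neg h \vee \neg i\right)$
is always true.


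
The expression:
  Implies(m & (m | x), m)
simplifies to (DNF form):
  True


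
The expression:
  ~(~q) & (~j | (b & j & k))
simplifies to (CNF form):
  q & (b | ~j) & (k | ~j)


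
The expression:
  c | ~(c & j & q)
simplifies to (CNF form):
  True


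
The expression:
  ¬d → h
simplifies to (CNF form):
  d ∨ h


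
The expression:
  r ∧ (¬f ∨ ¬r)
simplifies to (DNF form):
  r ∧ ¬f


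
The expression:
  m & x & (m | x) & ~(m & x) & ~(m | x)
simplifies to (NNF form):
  False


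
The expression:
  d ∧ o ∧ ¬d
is never true.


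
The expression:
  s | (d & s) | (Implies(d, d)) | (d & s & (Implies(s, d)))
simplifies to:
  True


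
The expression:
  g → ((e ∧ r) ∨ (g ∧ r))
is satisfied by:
  {r: True, g: False}
  {g: False, r: False}
  {g: True, r: True}


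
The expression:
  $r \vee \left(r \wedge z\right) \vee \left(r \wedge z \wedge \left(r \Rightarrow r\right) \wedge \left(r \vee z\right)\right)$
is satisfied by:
  {r: True}


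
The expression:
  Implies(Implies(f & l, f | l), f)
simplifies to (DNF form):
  f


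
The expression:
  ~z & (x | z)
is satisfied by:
  {x: True, z: False}


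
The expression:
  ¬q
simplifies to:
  ¬q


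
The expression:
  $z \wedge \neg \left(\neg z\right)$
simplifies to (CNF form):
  $z$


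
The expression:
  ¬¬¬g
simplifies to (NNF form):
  ¬g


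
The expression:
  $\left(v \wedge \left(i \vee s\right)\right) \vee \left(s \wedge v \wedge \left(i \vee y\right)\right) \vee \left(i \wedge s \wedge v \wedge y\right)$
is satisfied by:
  {i: True, s: True, v: True}
  {i: True, v: True, s: False}
  {s: True, v: True, i: False}


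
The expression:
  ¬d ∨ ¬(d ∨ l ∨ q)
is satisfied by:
  {d: False}


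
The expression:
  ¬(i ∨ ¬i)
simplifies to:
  False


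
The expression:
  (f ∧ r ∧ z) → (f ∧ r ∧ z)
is always true.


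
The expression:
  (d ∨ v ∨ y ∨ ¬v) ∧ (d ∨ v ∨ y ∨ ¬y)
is always true.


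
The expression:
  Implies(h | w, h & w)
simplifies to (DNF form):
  (h & w) | (~h & ~w)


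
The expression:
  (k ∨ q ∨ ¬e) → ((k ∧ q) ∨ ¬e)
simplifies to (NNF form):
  (k ∧ q) ∨ (¬k ∧ ¬q) ∨ ¬e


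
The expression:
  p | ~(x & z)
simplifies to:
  p | ~x | ~z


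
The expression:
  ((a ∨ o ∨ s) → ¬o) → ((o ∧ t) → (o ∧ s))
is always true.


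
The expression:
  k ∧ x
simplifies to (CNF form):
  k ∧ x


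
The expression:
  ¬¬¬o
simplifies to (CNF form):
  ¬o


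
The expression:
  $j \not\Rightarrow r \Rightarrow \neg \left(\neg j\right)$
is always true.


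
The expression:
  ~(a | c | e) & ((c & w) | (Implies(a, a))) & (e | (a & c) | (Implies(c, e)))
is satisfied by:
  {e: False, a: False, c: False}


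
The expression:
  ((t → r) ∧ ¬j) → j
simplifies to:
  j ∨ (t ∧ ¬r)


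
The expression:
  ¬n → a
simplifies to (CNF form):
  a ∨ n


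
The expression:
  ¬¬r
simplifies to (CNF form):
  r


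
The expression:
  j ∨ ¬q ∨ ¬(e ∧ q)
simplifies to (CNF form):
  j ∨ ¬e ∨ ¬q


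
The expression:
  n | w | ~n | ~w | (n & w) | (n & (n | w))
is always true.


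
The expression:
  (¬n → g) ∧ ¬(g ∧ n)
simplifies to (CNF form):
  (g ∨ n) ∧ (g ∨ ¬g) ∧ (n ∨ ¬n) ∧ (¬g ∨ ¬n)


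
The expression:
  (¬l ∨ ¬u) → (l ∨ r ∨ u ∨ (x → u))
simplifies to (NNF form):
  l ∨ r ∨ u ∨ ¬x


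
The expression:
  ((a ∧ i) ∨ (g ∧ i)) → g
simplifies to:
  g ∨ ¬a ∨ ¬i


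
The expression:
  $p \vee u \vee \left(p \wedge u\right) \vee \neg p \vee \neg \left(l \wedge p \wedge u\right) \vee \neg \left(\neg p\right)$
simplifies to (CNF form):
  $\text{True}$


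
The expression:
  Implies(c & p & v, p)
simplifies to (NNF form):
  True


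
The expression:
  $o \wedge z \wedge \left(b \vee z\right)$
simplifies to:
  $o \wedge z$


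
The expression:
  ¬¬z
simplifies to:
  z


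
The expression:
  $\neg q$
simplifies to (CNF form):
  $\neg q$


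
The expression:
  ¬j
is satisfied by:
  {j: False}


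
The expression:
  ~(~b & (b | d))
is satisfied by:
  {b: True, d: False}
  {d: False, b: False}
  {d: True, b: True}


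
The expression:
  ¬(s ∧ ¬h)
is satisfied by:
  {h: True, s: False}
  {s: False, h: False}
  {s: True, h: True}


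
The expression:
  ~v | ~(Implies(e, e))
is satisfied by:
  {v: False}


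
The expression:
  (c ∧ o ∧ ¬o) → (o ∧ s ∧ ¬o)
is always true.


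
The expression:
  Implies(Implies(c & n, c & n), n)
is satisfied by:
  {n: True}


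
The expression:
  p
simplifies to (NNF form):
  p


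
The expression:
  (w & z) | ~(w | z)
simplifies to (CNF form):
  (w | ~w) & (w | ~z) & (z | ~w) & (z | ~z)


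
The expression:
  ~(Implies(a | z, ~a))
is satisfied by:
  {a: True}


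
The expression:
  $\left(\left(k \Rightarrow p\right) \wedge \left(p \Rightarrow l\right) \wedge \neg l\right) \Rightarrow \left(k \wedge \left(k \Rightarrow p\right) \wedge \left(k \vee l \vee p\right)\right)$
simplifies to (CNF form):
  $k \vee l \vee p$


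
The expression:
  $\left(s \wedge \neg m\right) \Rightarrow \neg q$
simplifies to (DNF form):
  $m \vee \neg q \vee \neg s$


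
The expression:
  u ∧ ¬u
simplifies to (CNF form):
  False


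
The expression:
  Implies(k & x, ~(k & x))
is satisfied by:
  {k: False, x: False}
  {x: True, k: False}
  {k: True, x: False}


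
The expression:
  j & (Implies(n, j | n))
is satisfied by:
  {j: True}


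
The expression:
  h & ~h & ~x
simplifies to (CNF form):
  False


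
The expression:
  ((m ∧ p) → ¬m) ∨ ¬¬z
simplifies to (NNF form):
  z ∨ ¬m ∨ ¬p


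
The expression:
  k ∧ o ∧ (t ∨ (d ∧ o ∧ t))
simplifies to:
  k ∧ o ∧ t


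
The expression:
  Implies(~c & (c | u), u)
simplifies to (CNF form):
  True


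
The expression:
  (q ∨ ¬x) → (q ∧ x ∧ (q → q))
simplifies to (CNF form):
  x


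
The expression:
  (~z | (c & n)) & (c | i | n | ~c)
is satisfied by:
  {c: True, n: True, z: False}
  {c: True, n: False, z: False}
  {n: True, c: False, z: False}
  {c: False, n: False, z: False}
  {c: True, z: True, n: True}


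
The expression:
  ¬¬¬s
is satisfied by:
  {s: False}


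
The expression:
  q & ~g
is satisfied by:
  {q: True, g: False}


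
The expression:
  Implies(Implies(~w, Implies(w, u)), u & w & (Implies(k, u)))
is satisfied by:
  {u: True, w: True}


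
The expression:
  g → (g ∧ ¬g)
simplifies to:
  ¬g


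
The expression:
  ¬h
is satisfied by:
  {h: False}


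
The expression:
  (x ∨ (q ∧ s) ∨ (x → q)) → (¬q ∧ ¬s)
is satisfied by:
  {q: False, s: False}


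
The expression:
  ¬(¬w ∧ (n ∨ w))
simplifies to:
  w ∨ ¬n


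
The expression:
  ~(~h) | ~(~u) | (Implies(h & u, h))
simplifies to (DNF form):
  True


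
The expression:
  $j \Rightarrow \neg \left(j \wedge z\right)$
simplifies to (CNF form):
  $\neg j \vee \neg z$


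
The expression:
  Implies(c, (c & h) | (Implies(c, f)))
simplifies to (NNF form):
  f | h | ~c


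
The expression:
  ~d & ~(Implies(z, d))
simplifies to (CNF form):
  z & ~d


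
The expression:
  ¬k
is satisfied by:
  {k: False}


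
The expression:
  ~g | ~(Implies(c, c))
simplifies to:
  ~g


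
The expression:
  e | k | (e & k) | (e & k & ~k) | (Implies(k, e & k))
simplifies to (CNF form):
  True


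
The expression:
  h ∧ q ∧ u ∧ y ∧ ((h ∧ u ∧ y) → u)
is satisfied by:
  {h: True, u: True, y: True, q: True}


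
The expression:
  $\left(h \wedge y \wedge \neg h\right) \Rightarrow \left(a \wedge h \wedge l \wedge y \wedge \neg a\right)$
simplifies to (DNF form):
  $\text{True}$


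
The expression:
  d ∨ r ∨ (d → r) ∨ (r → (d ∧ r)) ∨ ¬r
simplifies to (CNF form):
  True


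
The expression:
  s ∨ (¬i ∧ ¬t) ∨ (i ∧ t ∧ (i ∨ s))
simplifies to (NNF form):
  s ∨ (i ∧ t) ∨ (¬i ∧ ¬t)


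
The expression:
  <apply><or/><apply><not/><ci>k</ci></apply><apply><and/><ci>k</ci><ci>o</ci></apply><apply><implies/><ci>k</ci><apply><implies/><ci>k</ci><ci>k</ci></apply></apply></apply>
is always true.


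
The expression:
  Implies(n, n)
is always true.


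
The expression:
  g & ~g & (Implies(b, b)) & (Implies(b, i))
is never true.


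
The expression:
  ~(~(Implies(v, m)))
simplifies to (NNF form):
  m | ~v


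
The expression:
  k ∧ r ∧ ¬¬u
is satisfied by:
  {r: True, u: True, k: True}


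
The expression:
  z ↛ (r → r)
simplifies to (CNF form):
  False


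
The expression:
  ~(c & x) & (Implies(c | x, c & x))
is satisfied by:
  {x: False, c: False}


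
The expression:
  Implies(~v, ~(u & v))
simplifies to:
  True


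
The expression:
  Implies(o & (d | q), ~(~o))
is always true.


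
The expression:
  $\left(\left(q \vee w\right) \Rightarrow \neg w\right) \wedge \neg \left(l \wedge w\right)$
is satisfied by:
  {w: False}


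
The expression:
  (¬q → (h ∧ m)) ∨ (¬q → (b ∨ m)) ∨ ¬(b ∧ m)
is always true.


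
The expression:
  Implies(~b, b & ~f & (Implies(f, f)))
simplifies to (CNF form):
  b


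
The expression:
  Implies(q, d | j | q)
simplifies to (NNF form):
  True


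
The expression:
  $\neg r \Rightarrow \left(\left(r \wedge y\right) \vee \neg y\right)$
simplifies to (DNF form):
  $r \vee \neg y$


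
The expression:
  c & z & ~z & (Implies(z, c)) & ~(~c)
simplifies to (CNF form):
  False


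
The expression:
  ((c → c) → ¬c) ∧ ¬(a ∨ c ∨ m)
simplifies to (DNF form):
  ¬a ∧ ¬c ∧ ¬m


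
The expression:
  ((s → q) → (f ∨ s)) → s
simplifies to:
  s ∨ ¬f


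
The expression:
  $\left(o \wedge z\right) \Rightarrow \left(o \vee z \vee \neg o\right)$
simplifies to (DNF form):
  $\text{True}$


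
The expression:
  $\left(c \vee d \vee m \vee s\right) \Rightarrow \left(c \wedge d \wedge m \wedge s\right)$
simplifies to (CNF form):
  $\left(c \vee \neg s\right) \wedge \left(d \vee \neg m\right) \wedge \left(m \vee \neg c\right) \wedge \left(s \vee \neg d\right)$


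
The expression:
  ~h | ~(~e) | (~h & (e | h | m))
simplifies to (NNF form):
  e | ~h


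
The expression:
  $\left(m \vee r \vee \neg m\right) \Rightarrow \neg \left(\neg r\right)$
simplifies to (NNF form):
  $r$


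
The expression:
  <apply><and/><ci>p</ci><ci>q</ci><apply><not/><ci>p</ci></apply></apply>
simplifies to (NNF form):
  <false/>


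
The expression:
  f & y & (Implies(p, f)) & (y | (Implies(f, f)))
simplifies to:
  f & y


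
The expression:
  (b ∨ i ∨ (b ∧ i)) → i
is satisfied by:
  {i: True, b: False}
  {b: False, i: False}
  {b: True, i: True}


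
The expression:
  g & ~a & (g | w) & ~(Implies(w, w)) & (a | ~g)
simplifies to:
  False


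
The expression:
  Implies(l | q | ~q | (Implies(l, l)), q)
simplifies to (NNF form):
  q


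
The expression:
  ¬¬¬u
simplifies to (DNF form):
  ¬u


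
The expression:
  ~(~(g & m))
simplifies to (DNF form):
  g & m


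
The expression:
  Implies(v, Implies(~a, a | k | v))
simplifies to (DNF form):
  True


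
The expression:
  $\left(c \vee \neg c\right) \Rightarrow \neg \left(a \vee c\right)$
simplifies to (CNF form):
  $\neg a \wedge \neg c$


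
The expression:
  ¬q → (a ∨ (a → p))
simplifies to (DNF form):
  True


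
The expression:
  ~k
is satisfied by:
  {k: False}


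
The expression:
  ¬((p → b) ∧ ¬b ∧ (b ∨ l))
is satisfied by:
  {b: True, p: True, l: False}
  {b: True, l: False, p: False}
  {p: True, l: False, b: False}
  {p: False, l: False, b: False}
  {b: True, p: True, l: True}
  {b: True, l: True, p: False}
  {p: True, l: True, b: False}


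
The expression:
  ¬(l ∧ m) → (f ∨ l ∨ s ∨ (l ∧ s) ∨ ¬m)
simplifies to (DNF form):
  f ∨ l ∨ s ∨ ¬m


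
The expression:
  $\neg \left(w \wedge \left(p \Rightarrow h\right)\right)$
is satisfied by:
  {p: True, w: False, h: False}
  {p: False, w: False, h: False}
  {h: True, p: True, w: False}
  {h: True, p: False, w: False}
  {w: True, p: True, h: False}


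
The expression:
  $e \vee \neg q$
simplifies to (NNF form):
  $e \vee \neg q$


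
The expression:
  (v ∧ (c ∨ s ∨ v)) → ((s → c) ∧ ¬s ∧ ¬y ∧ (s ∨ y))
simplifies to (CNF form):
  ¬v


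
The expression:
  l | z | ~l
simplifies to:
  True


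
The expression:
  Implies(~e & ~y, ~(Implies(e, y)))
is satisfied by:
  {y: True, e: True}
  {y: True, e: False}
  {e: True, y: False}


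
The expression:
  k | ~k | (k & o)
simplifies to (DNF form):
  True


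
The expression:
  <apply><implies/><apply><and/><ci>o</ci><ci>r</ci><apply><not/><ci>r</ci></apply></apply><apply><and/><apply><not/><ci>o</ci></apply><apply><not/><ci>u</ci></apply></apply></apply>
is always true.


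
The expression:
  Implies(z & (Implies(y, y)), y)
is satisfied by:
  {y: True, z: False}
  {z: False, y: False}
  {z: True, y: True}


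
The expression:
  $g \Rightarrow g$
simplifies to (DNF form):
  $\text{True}$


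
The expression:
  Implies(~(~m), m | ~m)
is always true.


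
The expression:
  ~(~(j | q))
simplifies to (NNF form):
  j | q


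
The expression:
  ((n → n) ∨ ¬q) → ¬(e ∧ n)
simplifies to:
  ¬e ∨ ¬n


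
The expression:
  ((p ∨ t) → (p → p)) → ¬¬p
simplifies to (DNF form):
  p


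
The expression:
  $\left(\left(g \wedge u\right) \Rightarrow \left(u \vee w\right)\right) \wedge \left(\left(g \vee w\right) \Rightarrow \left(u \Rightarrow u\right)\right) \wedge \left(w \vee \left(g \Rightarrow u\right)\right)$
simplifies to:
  $u \vee w \vee \neg g$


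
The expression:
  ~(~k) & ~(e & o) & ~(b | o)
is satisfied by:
  {k: True, o: False, b: False}


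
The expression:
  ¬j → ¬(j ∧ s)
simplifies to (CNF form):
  True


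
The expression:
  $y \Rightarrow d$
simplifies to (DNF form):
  $d \vee \neg y$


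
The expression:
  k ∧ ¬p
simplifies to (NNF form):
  k ∧ ¬p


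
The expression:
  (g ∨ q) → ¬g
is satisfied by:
  {g: False}


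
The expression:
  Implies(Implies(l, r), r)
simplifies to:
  l | r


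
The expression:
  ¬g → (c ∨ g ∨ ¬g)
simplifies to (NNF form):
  True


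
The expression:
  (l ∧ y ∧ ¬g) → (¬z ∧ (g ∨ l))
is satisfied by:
  {g: True, l: False, z: False, y: False}
  {g: False, l: False, z: False, y: False}
  {g: True, y: True, l: False, z: False}
  {y: True, g: False, l: False, z: False}
  {g: True, z: True, y: False, l: False}
  {z: True, y: False, l: False, g: False}
  {g: True, y: True, z: True, l: False}
  {y: True, z: True, g: False, l: False}
  {g: True, l: True, y: False, z: False}
  {l: True, y: False, z: False, g: False}
  {g: True, y: True, l: True, z: False}
  {y: True, l: True, g: False, z: False}
  {g: True, z: True, l: True, y: False}
  {z: True, l: True, y: False, g: False}
  {g: True, y: True, z: True, l: True}


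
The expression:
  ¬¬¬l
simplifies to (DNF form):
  ¬l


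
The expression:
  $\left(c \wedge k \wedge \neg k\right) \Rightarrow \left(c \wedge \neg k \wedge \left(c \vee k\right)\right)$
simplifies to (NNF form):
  $\text{True}$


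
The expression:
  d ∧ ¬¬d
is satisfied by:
  {d: True}


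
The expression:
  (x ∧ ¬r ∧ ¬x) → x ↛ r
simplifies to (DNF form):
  True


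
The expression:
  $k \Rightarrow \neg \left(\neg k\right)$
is always true.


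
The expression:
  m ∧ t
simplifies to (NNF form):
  m ∧ t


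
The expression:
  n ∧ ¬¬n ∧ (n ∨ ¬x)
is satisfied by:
  {n: True}


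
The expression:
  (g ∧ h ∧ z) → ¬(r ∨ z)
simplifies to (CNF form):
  ¬g ∨ ¬h ∨ ¬z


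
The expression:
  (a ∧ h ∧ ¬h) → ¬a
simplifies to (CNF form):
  True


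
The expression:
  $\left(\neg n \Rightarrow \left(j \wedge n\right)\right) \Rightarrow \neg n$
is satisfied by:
  {n: False}


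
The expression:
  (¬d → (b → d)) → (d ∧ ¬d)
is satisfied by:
  {b: True, d: False}


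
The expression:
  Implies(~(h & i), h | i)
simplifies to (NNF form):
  h | i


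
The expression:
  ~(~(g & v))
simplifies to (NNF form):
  g & v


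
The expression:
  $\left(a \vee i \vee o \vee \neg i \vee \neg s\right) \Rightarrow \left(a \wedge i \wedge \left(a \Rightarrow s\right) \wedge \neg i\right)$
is never true.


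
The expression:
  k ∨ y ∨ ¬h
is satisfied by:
  {y: True, k: True, h: False}
  {y: True, h: False, k: False}
  {k: True, h: False, y: False}
  {k: False, h: False, y: False}
  {y: True, k: True, h: True}
  {y: True, h: True, k: False}
  {k: True, h: True, y: False}


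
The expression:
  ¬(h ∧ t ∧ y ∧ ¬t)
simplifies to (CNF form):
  True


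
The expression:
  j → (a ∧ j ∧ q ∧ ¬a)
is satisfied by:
  {j: False}


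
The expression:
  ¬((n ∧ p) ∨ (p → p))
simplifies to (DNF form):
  False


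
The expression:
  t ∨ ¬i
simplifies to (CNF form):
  t ∨ ¬i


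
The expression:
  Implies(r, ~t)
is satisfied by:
  {t: False, r: False}
  {r: True, t: False}
  {t: True, r: False}


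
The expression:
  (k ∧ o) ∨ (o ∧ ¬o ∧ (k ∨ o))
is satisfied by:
  {o: True, k: True}


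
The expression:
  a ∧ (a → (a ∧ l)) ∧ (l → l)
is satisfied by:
  {a: True, l: True}


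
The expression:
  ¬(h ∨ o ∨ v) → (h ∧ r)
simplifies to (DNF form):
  h ∨ o ∨ v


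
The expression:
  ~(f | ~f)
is never true.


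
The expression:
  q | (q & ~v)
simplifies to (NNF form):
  q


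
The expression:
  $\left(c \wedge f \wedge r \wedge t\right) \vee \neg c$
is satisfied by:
  {r: True, t: True, f: True, c: False}
  {r: True, t: True, f: False, c: False}
  {r: True, f: True, t: False, c: False}
  {r: True, f: False, t: False, c: False}
  {t: True, f: True, r: False, c: False}
  {t: True, r: False, f: False, c: False}
  {t: False, f: True, r: False, c: False}
  {t: False, r: False, f: False, c: False}
  {r: True, c: True, t: True, f: True}


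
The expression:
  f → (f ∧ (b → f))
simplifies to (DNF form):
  True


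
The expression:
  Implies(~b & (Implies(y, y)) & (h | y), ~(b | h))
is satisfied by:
  {b: True, h: False}
  {h: False, b: False}
  {h: True, b: True}


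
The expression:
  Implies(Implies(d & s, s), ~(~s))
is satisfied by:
  {s: True}


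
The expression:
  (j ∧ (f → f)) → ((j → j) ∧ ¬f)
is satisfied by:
  {j: False, f: False}
  {f: True, j: False}
  {j: True, f: False}


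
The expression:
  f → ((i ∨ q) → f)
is always true.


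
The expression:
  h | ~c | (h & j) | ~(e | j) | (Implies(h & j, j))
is always true.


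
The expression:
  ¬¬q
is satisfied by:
  {q: True}


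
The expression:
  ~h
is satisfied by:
  {h: False}


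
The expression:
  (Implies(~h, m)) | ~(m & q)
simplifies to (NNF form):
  True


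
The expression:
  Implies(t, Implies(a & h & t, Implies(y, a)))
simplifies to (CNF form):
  True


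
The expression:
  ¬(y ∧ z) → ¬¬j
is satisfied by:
  {y: True, j: True, z: True}
  {y: True, j: True, z: False}
  {j: True, z: True, y: False}
  {j: True, z: False, y: False}
  {y: True, z: True, j: False}


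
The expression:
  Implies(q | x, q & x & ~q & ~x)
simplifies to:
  ~q & ~x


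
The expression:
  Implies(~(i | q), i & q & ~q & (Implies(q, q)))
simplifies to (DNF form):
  i | q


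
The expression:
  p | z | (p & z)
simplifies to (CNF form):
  p | z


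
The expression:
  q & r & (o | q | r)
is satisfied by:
  {r: True, q: True}


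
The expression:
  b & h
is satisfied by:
  {h: True, b: True}


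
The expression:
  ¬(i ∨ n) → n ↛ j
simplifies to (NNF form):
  i ∨ n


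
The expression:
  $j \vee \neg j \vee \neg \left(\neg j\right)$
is always true.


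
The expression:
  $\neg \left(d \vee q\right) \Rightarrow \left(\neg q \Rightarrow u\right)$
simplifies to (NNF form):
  $d \vee q \vee u$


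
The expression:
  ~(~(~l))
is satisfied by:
  {l: False}


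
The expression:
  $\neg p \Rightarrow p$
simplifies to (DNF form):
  $p$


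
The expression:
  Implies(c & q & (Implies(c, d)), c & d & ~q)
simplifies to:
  ~c | ~d | ~q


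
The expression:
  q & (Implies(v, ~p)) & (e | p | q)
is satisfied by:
  {q: True, p: False, v: False}
  {v: True, q: True, p: False}
  {p: True, q: True, v: False}


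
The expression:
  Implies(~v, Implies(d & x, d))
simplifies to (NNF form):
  True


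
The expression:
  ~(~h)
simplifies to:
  h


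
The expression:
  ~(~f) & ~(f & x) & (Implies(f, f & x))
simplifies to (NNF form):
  False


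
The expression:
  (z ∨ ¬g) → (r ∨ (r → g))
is always true.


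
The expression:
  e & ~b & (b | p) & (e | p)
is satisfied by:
  {p: True, e: True, b: False}


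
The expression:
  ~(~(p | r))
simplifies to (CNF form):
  p | r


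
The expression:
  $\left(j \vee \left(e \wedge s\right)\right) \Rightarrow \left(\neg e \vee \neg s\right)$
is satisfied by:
  {s: False, e: False}
  {e: True, s: False}
  {s: True, e: False}


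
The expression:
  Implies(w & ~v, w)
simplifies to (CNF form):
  True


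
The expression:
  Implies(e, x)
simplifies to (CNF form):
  x | ~e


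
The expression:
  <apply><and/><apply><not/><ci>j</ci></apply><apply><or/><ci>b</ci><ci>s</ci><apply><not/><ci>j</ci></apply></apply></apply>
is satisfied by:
  {j: False}


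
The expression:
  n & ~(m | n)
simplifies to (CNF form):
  False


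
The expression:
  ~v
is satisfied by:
  {v: False}


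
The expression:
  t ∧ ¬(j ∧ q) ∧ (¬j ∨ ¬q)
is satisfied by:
  {t: True, q: False, j: False}
  {t: True, j: True, q: False}
  {t: True, q: True, j: False}


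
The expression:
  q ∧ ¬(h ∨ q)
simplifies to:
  False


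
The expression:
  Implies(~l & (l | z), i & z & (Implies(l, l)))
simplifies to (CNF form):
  i | l | ~z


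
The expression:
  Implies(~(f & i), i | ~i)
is always true.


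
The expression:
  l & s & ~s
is never true.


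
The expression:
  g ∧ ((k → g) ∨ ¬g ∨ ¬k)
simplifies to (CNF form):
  g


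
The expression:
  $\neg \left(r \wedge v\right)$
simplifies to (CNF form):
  $\neg r \vee \neg v$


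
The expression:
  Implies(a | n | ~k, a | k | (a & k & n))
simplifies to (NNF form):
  a | k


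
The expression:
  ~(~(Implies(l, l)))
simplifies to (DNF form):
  True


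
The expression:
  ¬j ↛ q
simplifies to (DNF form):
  ¬j ∧ ¬q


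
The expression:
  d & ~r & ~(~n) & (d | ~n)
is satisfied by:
  {d: True, n: True, r: False}


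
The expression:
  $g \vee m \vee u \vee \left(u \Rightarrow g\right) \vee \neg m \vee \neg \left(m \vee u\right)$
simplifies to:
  $\text{True}$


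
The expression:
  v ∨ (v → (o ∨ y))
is always true.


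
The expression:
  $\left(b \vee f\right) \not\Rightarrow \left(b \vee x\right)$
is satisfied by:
  {f: True, x: False, b: False}


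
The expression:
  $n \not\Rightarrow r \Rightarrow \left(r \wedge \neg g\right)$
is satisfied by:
  {r: True, n: False}
  {n: False, r: False}
  {n: True, r: True}


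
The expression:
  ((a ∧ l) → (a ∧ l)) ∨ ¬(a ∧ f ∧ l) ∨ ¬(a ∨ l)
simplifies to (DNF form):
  True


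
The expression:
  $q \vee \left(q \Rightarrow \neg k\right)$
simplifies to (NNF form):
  $\text{True}$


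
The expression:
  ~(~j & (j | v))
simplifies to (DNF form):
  j | ~v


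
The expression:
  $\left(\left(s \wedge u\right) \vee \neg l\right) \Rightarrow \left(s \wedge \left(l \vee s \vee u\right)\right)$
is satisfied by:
  {l: True, s: True}
  {l: True, s: False}
  {s: True, l: False}


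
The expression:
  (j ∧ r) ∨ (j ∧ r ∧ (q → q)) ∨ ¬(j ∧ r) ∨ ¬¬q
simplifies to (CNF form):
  True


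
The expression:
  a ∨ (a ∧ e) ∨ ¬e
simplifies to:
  a ∨ ¬e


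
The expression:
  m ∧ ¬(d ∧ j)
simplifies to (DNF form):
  (m ∧ ¬d) ∨ (m ∧ ¬j)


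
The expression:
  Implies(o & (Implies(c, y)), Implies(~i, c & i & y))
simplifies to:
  i | ~o | (c & ~y)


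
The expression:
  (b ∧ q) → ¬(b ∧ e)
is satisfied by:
  {e: False, q: False, b: False}
  {b: True, e: False, q: False}
  {q: True, e: False, b: False}
  {b: True, q: True, e: False}
  {e: True, b: False, q: False}
  {b: True, e: True, q: False}
  {q: True, e: True, b: False}


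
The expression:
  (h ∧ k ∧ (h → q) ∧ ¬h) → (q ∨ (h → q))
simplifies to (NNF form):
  True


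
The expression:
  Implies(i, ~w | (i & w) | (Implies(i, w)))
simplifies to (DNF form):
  True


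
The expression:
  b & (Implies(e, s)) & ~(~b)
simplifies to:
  b & (s | ~e)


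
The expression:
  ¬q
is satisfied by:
  {q: False}


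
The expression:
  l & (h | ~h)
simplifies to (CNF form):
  l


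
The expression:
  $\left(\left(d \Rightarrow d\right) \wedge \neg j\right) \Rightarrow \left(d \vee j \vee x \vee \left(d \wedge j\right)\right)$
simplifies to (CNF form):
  $d \vee j \vee x$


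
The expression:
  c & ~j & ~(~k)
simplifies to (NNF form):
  c & k & ~j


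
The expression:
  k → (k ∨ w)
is always true.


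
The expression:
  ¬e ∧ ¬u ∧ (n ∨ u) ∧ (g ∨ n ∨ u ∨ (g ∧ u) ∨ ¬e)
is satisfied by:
  {n: True, u: False, e: False}


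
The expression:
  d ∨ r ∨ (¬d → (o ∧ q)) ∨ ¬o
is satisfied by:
  {r: True, d: True, q: True, o: False}
  {r: True, d: True, o: False, q: False}
  {r: True, q: True, o: False, d: False}
  {r: True, o: False, q: False, d: False}
  {d: True, q: True, o: False, r: False}
  {d: True, o: False, q: False, r: False}
  {q: True, d: False, o: False, r: False}
  {d: False, o: False, q: False, r: False}
  {d: True, r: True, o: True, q: True}
  {d: True, r: True, o: True, q: False}
  {r: True, o: True, q: True, d: False}
  {r: True, o: True, d: False, q: False}
  {q: True, o: True, d: True, r: False}
  {o: True, d: True, r: False, q: False}
  {o: True, q: True, r: False, d: False}


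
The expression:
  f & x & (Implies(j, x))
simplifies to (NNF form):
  f & x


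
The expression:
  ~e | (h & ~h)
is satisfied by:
  {e: False}


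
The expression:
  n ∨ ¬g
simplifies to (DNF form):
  n ∨ ¬g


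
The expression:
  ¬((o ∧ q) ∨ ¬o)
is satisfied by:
  {o: True, q: False}


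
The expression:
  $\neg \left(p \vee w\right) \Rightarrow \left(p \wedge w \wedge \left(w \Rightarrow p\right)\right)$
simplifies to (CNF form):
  $p \vee w$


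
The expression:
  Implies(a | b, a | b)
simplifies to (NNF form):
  True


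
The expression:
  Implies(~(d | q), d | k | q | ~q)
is always true.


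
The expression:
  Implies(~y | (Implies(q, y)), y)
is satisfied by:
  {y: True}
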